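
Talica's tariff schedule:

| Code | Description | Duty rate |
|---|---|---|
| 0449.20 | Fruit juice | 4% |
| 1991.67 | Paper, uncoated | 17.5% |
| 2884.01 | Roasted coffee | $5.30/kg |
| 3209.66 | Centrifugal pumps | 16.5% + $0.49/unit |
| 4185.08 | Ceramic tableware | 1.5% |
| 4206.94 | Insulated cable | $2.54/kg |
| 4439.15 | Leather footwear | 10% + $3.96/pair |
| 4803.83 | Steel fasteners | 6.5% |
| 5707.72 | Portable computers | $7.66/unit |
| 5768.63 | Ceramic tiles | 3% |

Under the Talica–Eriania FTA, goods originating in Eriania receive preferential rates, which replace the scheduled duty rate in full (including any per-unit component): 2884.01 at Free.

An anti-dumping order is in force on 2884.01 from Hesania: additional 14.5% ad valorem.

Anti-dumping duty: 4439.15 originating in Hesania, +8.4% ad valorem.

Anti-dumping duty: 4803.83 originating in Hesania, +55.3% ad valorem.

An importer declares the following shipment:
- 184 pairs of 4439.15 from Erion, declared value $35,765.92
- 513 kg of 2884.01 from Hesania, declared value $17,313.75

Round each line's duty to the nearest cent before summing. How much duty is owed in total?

$9,534.62

Line 1 (4439.15, Erion, 184 pairs, $35,765.92):
Base rate for 4439.15 is 10% + $3.96/pair.
The additional-duty order on 4439.15 targets Hesania, not Erion; it does not apply.
Duty = $35,765.92 × 10% + 184 × $3.96 = $4,305.23.
Line 2 (2884.01, Hesania, 513 kg, $17,313.75):
Base rate for 2884.01 is $5.30/kg.
2884.01 has an FTA preferential rate, but origin Hesania is not Eriania; base rate stands.
Additional duty on 2884.01 from Hesania: +14.5% ad valorem. Applied ad valorem rate = 14.5%.
Duty = $17,313.75 × 14.5% + 513 × $5.30 = $5,229.39.
Total = $4,305.23 + $5,229.39 = $9,534.62.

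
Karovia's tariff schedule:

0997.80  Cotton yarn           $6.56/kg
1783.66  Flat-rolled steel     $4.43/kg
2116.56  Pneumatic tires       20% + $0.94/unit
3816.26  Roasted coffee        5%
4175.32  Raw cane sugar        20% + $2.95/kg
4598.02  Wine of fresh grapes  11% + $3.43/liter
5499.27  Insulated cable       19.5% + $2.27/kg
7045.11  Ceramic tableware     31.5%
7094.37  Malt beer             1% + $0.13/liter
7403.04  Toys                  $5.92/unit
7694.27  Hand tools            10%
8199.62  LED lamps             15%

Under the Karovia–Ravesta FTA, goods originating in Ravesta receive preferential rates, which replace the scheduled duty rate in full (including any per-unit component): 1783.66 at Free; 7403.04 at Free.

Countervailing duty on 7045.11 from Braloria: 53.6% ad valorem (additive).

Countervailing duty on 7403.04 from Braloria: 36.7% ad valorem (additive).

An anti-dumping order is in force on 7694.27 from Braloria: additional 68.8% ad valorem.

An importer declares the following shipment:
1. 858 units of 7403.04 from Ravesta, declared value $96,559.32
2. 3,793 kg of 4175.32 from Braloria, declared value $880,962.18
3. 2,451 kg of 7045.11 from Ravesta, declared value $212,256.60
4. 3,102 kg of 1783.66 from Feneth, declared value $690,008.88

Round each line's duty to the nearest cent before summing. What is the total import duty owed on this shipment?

$267,984.48

Line 1 (7403.04, Ravesta, 858 units, $96,559.32):
Base rate for 7403.04 is $5.92/unit.
Origin Ravesta qualifies under the Karovia–Ravesta agreement and 7403.04 is covered: preferential rate Free applies instead.
The additional-duty order on 7403.04 targets Braloria, not Ravesta; it does not apply.
Duty = $96,559.32 × 0% = $0.00.
Line 2 (4175.32, Braloria, 3,793 kg, $880,962.18):
Base rate for 4175.32 is 20% + $2.95/kg.
Duty = $880,962.18 × 20% + 3,793 × $2.95 = $187,381.79.
Line 3 (7045.11, Ravesta, 2,451 kg, $212,256.60):
Base rate for 7045.11 is 31.5%.
Origin Ravesta is the FTA partner but 7045.11 is not on the preference list; base rate stands.
The additional-duty order on 7045.11 targets Braloria, not Ravesta; it does not apply.
Duty = $212,256.60 × 31.5% = $66,860.83.
Line 4 (1783.66, Feneth, 3,102 kg, $690,008.88):
Base rate for 1783.66 is $4.43/kg.
1783.66 has an FTA preferential rate, but origin Feneth is not Ravesta; base rate stands.
Duty = 3,102 × $4.43 = $13,741.86.
Total = $0.00 + $187,381.79 + $66,860.83 + $13,741.86 = $267,984.48.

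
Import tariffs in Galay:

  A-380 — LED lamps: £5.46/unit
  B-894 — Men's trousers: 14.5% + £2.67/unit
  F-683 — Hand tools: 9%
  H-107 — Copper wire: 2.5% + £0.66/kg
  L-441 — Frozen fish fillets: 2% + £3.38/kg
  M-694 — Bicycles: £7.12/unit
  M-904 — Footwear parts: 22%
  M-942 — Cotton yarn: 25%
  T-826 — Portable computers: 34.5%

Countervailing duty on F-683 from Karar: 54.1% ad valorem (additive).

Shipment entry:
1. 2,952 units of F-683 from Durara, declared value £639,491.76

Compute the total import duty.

£57,554.26

Line 1 (F-683, Durara, 2,952 units, £639,491.76):
Base rate for F-683 is 9%.
The additional-duty order on F-683 targets Karar, not Durara; it does not apply.
Duty = £639,491.76 × 9% = £57,554.26.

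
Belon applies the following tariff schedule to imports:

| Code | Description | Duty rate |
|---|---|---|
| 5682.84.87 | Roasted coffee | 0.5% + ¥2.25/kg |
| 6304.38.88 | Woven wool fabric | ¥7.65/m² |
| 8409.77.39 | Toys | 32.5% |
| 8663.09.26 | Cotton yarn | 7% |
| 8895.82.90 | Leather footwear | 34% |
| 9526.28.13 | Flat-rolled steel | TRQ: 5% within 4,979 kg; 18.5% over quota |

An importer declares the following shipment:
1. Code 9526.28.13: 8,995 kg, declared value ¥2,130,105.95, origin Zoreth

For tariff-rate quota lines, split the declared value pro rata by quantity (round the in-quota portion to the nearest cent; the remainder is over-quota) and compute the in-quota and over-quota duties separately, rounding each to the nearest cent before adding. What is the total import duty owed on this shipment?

Line 1 (9526.28.13, Zoreth, 8,995 kg, ¥2,130,105.95):
Code 9526.28.13 is under a tariff-rate quota (threshold 4,979 kg). In-quota: 4,979 kg at 5%; over-quota: 4,016 kg at 18.5%.
Pro-rata value split: in-quota = ¥2,130,105.95 × 4,979/8,995 = ¥1,179,076.99; over-quota = ¥2,130,105.95 − ¥1,179,076.99 = ¥951,028.96.
In-quota duty = ¥1,179,076.99 × 5% = ¥58,953.85. Over-quota duty = ¥951,028.96 × 18.5% = ¥175,940.36.
Line duty = ¥58,953.85 + ¥175,940.36 = ¥234,894.21.

¥234,894.21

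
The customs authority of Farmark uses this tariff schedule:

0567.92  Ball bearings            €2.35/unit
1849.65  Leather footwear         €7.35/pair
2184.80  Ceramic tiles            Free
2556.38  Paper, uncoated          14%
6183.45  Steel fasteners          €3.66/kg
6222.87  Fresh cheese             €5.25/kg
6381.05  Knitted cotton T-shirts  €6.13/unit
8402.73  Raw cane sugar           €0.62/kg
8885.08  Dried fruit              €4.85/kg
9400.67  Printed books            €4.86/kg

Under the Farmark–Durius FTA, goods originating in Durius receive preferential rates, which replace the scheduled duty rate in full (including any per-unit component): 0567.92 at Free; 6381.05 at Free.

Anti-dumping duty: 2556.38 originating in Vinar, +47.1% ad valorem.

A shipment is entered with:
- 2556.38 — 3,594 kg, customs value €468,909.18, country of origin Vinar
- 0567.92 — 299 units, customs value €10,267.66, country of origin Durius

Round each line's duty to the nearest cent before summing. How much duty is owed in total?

€286,503.51

Line 1 (2556.38, Vinar, 3,594 kg, €468,909.18):
Base rate for 2556.38 is 14%.
Additional duty on 2556.38 from Vinar: +47.1%. Applied ad valorem rate: 14% + 47.1% = 61.1%.
Duty = €468,909.18 × 61.1% = €286,503.51.
Line 2 (0567.92, Durius, 299 units, €10,267.66):
Base rate for 0567.92 is €2.35/unit.
Origin Durius qualifies under the Farmark–Durius agreement and 0567.92 is covered: preferential rate Free applies instead.
Duty = €10,267.66 × 0% = €0.00.
Total = €286,503.51 + €0.00 = €286,503.51.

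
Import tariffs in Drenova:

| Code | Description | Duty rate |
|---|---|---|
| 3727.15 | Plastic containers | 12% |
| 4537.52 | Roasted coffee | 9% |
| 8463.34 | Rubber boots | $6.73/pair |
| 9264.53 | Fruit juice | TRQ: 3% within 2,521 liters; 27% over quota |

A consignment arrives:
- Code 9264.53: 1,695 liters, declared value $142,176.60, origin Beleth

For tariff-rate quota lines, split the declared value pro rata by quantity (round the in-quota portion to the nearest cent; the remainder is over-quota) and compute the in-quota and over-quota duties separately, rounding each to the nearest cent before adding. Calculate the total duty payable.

Line 1 (9264.53, Beleth, 1,695 liters, $142,176.60):
Code 9264.53 is under a tariff-rate quota (threshold 2,521 liters). Quantity 1,695 liters is within the quota, so the in-quota rate 3% applies to the full value.
Duty = $142,176.60 × 3% = $4,265.30.

$4,265.30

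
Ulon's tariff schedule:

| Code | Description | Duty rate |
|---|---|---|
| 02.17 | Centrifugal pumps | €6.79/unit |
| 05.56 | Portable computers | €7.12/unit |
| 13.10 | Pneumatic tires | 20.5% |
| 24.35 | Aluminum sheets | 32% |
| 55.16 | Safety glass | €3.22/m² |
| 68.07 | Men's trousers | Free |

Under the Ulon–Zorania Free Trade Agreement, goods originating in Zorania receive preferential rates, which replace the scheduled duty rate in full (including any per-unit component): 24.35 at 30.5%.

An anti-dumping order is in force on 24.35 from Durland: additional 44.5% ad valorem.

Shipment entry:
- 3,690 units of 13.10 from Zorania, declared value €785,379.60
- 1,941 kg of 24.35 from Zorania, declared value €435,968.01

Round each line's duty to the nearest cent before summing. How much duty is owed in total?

Line 1 (13.10, Zorania, 3,690 units, €785,379.60):
Base rate for 13.10 is 20.5%.
Origin Zorania is the FTA partner but 13.10 is not on the preference list; base rate stands.
Duty = €785,379.60 × 20.5% = €161,002.82.
Line 2 (24.35, Zorania, 1,941 kg, €435,968.01):
Base rate for 24.35 is 32%.
Origin Zorania qualifies under the Ulon–Zorania agreement and 24.35 is covered: preferential rate 30.5% applies instead.
The additional-duty order on 24.35 targets Durland, not Zorania; it does not apply.
Duty = €435,968.01 × 30.5% = €132,970.24.
Total = €161,002.82 + €132,970.24 = €293,973.06.

€293,973.06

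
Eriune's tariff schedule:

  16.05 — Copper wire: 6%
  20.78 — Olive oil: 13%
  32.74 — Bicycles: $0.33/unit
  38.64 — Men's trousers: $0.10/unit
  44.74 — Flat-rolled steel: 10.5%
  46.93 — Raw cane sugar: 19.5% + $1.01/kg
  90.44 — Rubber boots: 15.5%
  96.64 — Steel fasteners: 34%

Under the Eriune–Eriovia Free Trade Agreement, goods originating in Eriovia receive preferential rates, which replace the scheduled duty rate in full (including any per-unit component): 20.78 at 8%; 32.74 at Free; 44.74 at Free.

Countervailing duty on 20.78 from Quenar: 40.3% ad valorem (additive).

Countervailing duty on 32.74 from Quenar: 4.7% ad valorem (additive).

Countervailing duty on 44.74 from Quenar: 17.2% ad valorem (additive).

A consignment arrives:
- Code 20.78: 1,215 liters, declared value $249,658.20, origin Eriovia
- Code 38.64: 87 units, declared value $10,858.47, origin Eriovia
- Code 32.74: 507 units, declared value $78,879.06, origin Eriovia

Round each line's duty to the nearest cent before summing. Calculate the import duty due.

$19,981.36

Line 1 (20.78, Eriovia, 1,215 liters, $249,658.20):
Base rate for 20.78 is 13%.
Origin Eriovia qualifies under the Eriune–Eriovia agreement and 20.78 is covered: preferential rate 8% applies instead.
The additional-duty order on 20.78 targets Quenar, not Eriovia; it does not apply.
Duty = $249,658.20 × 8% = $19,972.66.
Line 2 (38.64, Eriovia, 87 units, $10,858.47):
Base rate for 38.64 is $0.10/unit.
Origin Eriovia is the FTA partner but 38.64 is not on the preference list; base rate stands.
Duty = 87 × $0.10 = $8.70.
Line 3 (32.74, Eriovia, 507 units, $78,879.06):
Base rate for 32.74 is $0.33/unit.
Origin Eriovia qualifies under the Eriune–Eriovia agreement and 32.74 is covered: preferential rate Free applies instead.
The additional-duty order on 32.74 targets Quenar, not Eriovia; it does not apply.
Duty = $78,879.06 × 0% = $0.00.
Total = $19,972.66 + $8.70 + $0.00 = $19,981.36.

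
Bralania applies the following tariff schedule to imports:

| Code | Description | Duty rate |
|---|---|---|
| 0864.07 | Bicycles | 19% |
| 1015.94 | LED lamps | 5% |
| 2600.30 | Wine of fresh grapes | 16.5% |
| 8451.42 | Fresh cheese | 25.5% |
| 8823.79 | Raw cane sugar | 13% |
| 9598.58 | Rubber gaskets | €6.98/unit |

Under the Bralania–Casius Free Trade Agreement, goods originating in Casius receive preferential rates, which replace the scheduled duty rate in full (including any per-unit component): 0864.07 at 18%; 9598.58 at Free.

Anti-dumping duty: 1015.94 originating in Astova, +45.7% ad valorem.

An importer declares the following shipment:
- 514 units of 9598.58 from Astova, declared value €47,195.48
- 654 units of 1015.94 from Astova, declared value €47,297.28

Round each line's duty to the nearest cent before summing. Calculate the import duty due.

€27,567.44

Line 1 (9598.58, Astova, 514 units, €47,195.48):
Base rate for 9598.58 is €6.98/unit.
9598.58 has an FTA preferential rate, but origin Astova is not Casius; base rate stands.
Duty = 514 × €6.98 = €3,587.72.
Line 2 (1015.94, Astova, 654 units, €47,297.28):
Base rate for 1015.94 is 5%.
Additional duty on 1015.94 from Astova: +45.7%. Applied ad valorem rate: 5% + 45.7% = 50.7%.
Duty = €47,297.28 × 50.7% = €23,979.72.
Total = €3,587.72 + €23,979.72 = €27,567.44.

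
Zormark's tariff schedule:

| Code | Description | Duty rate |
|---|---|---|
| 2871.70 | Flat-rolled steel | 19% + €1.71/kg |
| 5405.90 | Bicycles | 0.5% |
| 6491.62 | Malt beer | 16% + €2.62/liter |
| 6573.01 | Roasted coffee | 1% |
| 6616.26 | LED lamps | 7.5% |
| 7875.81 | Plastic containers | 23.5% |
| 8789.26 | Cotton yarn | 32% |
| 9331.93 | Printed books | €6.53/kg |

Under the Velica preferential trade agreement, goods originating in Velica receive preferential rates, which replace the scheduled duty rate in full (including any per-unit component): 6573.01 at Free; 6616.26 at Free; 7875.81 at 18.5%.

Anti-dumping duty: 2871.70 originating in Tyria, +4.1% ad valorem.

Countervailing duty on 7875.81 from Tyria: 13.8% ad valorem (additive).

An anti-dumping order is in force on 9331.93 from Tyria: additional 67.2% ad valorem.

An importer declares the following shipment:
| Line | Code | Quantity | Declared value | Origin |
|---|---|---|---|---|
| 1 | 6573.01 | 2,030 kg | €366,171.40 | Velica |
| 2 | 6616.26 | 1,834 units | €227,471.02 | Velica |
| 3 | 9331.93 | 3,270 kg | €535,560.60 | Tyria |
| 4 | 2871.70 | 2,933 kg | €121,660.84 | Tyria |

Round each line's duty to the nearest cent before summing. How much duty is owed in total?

Line 1 (6573.01, Velica, 2,030 kg, €366,171.40):
Base rate for 6573.01 is 1%.
Origin Velica qualifies under the Zormark–Velica agreement and 6573.01 is covered: preferential rate Free applies instead.
Duty = €366,171.40 × 0% = €0.00.
Line 2 (6616.26, Velica, 1,834 units, €227,471.02):
Base rate for 6616.26 is 7.5%.
Origin Velica qualifies under the Zormark–Velica agreement and 6616.26 is covered: preferential rate Free applies instead.
Duty = €227,471.02 × 0% = €0.00.
Line 3 (9331.93, Tyria, 3,270 kg, €535,560.60):
Base rate for 9331.93 is €6.53/kg.
Additional duty on 9331.93 from Tyria: +67.2% ad valorem. Applied ad valorem rate = 67.2%.
Duty = €535,560.60 × 67.2% + 3,270 × €6.53 = €381,249.82.
Line 4 (2871.70, Tyria, 2,933 kg, €121,660.84):
Base rate for 2871.70 is 19% + €1.71/kg.
Additional duty on 2871.70 from Tyria: +4.1%. Applied ad valorem rate: 19% + 4.1% = 23.1%.
Duty = €121,660.84 × 23.1% + 2,933 × €1.71 = €33,119.08.
Total = €0.00 + €0.00 + €381,249.82 + €33,119.08 = €414,368.90.

€414,368.90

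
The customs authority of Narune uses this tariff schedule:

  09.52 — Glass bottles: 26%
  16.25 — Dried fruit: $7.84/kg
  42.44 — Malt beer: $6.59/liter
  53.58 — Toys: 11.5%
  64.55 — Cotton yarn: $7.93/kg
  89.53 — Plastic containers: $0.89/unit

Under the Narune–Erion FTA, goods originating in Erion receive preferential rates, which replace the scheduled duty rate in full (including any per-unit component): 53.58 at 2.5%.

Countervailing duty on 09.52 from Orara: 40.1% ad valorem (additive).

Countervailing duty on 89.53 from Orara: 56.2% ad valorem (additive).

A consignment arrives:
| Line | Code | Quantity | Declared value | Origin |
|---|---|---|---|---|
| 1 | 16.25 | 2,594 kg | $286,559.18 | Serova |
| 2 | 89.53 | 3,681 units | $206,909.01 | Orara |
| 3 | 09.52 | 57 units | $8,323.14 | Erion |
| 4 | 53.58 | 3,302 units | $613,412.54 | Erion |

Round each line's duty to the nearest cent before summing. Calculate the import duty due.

Line 1 (16.25, Serova, 2,594 kg, $286,559.18):
Base rate for 16.25 is $7.84/kg.
Duty = 2,594 × $7.84 = $20,336.96.
Line 2 (89.53, Orara, 3,681 units, $206,909.01):
Base rate for 89.53 is $0.89/unit.
Additional duty on 89.53 from Orara: +56.2% ad valorem. Applied ad valorem rate = 56.2%.
Duty = $206,909.01 × 56.2% + 3,681 × $0.89 = $119,558.95.
Line 3 (09.52, Erion, 57 units, $8,323.14):
Base rate for 09.52 is 26%.
Origin Erion is the FTA partner but 09.52 is not on the preference list; base rate stands.
The additional-duty order on 09.52 targets Orara, not Erion; it does not apply.
Duty = $8,323.14 × 26% = $2,164.02.
Line 4 (53.58, Erion, 3,302 units, $613,412.54):
Base rate for 53.58 is 11.5%.
Origin Erion qualifies under the Narune–Erion agreement and 53.58 is covered: preferential rate 2.5% applies instead.
Duty = $613,412.54 × 2.5% = $15,335.31.
Total = $20,336.96 + $119,558.95 + $2,164.02 + $15,335.31 = $157,395.24.

$157,395.24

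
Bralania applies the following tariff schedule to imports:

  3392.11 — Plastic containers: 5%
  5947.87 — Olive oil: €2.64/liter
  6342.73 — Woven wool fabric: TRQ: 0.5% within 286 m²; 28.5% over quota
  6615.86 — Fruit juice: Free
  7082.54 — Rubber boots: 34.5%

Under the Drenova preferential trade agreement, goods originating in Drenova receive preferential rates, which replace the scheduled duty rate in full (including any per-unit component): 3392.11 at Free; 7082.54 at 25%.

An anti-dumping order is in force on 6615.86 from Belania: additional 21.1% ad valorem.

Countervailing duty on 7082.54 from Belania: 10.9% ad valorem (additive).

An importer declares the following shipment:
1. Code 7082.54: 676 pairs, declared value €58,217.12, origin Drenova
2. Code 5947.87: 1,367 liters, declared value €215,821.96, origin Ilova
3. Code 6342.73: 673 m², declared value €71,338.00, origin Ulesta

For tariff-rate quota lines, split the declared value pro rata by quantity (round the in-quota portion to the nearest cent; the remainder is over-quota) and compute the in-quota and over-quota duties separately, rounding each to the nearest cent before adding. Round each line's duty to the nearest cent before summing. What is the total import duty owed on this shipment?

Line 1 (7082.54, Drenova, 676 pairs, €58,217.12):
Base rate for 7082.54 is 34.5%.
Origin Drenova qualifies under the Bralania–Drenova agreement and 7082.54 is covered: preferential rate 25% applies instead.
The additional-duty order on 7082.54 targets Belania, not Drenova; it does not apply.
Duty = €58,217.12 × 25% = €14,554.28.
Line 2 (5947.87, Ilova, 1,367 liters, €215,821.96):
Base rate for 5947.87 is €2.64/liter.
Duty = 1,367 × €2.64 = €3,608.88.
Line 3 (6342.73, Ulesta, 673 m², €71,338.00):
Code 6342.73 is under a tariff-rate quota (threshold 286 m²). In-quota: 286 m² at 0.5%; over-quota: 387 m² at 28.5%.
Pro-rata value split: in-quota = €71,338.00 × 286/673 = €30,316.00; over-quota = €71,338.00 − €30,316.00 = €41,022.00.
In-quota duty = €30,316.00 × 0.5% = €151.58. Over-quota duty = €41,022.00 × 28.5% = €11,691.27.
Line duty = €151.58 + €11,691.27 = €11,842.85.
Total = €14,554.28 + €3,608.88 + €11,842.85 = €30,006.01.

€30,006.01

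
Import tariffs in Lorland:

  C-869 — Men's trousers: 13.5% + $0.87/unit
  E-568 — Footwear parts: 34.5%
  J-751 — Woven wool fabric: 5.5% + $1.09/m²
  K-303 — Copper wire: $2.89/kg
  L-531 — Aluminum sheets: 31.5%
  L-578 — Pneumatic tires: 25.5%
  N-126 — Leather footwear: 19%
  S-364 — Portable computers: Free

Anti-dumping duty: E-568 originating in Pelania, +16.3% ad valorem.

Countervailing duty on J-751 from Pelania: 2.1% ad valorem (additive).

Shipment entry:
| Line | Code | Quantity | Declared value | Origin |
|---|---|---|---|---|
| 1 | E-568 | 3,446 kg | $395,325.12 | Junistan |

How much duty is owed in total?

$136,387.17

Line 1 (E-568, Junistan, 3,446 kg, $395,325.12):
Base rate for E-568 is 34.5%.
The additional-duty order on E-568 targets Pelania, not Junistan; it does not apply.
Duty = $395,325.12 × 34.5% = $136,387.17.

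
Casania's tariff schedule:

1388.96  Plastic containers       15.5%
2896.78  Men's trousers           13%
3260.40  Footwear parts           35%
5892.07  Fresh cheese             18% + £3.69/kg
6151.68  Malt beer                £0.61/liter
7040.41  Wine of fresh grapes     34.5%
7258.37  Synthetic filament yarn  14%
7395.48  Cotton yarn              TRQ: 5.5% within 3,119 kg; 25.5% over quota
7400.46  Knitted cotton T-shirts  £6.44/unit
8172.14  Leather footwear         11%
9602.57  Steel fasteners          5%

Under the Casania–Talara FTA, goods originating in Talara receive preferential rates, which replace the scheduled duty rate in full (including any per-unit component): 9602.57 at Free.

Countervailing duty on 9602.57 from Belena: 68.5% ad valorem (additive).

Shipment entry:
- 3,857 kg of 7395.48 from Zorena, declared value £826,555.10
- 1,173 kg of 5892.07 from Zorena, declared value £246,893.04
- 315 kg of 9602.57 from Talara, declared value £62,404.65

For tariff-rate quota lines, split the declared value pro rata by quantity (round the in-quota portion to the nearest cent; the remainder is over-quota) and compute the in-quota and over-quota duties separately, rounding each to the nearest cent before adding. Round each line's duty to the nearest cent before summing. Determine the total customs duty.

Line 1 (7395.48, Zorena, 3,857 kg, £826,555.10):
Code 7395.48 is under a tariff-rate quota (threshold 3,119 kg). In-quota: 3,119 kg at 5.5%; over-quota: 738 kg at 25.5%.
Pro-rata value split: in-quota = £826,555.10 × 3,119/3,857 = £668,401.70; over-quota = £826,555.10 − £668,401.70 = £158,153.40.
In-quota duty = £668,401.70 × 5.5% = £36,762.09. Over-quota duty = £158,153.40 × 25.5% = £40,329.12.
Line duty = £36,762.09 + £40,329.12 = £77,091.21.
Line 2 (5892.07, Zorena, 1,173 kg, £246,893.04):
Base rate for 5892.07 is 18% + £3.69/kg.
Duty = £246,893.04 × 18% + 1,173 × £3.69 = £48,769.12.
Line 3 (9602.57, Talara, 315 kg, £62,404.65):
Base rate for 9602.57 is 5%.
Origin Talara qualifies under the Casania–Talara agreement and 9602.57 is covered: preferential rate Free applies instead.
The additional-duty order on 9602.57 targets Belena, not Talara; it does not apply.
Duty = £62,404.65 × 0% = £0.00.
Total = £77,091.21 + £48,769.12 + £0.00 = £125,860.33.

£125,860.33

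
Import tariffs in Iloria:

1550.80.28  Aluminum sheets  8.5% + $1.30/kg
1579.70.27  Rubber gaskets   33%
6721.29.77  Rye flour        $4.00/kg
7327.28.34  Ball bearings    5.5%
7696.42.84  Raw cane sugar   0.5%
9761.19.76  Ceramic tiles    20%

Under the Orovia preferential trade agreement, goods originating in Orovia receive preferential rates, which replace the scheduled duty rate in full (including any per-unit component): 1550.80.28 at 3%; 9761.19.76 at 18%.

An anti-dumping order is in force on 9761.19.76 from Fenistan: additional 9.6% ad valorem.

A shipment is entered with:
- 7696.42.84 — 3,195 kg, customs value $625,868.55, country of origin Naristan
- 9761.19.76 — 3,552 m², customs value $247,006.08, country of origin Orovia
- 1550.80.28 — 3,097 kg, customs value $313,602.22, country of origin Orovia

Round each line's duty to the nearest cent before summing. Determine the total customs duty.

$56,998.50

Line 1 (7696.42.84, Naristan, 3,195 kg, $625,868.55):
Base rate for 7696.42.84 is 0.5%.
Duty = $625,868.55 × 0.5% = $3,129.34.
Line 2 (9761.19.76, Orovia, 3,552 m², $247,006.08):
Base rate for 9761.19.76 is 20%.
Origin Orovia qualifies under the Iloria–Orovia agreement and 9761.19.76 is covered: preferential rate 18% applies instead.
The additional-duty order on 9761.19.76 targets Fenistan, not Orovia; it does not apply.
Duty = $247,006.08 × 18% = $44,461.09.
Line 3 (1550.80.28, Orovia, 3,097 kg, $313,602.22):
Base rate for 1550.80.28 is 8.5% + $1.30/kg.
Origin Orovia qualifies under the Iloria–Orovia agreement and 1550.80.28 is covered: preferential rate 3% applies instead.
Duty = $313,602.22 × 3% = $9,408.07.
Total = $3,129.34 + $44,461.09 + $9,408.07 = $56,998.50.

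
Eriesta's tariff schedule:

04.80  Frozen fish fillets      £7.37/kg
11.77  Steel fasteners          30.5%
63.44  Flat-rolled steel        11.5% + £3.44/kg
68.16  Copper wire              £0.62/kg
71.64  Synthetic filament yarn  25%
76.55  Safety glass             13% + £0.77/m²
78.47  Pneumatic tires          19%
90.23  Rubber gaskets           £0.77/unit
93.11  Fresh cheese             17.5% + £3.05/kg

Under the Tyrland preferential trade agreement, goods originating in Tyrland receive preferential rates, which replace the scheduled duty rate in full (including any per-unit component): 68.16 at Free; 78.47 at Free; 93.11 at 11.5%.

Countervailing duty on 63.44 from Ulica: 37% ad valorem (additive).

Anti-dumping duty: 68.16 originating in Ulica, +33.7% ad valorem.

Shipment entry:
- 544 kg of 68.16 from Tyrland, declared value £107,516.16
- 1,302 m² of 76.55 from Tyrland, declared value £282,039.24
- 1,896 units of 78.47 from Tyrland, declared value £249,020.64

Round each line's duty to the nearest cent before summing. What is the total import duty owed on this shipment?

Line 1 (68.16, Tyrland, 544 kg, £107,516.16):
Base rate for 68.16 is £0.62/kg.
Origin Tyrland qualifies under the Eriesta–Tyrland agreement and 68.16 is covered: preferential rate Free applies instead.
The additional-duty order on 68.16 targets Ulica, not Tyrland; it does not apply.
Duty = £107,516.16 × 0% = £0.00.
Line 2 (76.55, Tyrland, 1,302 m², £282,039.24):
Base rate for 76.55 is 13% + £0.77/m².
Origin Tyrland is the FTA partner but 76.55 is not on the preference list; base rate stands.
Duty = £282,039.24 × 13% + 1,302 × £0.77 = £37,667.64.
Line 3 (78.47, Tyrland, 1,896 units, £249,020.64):
Base rate for 78.47 is 19%.
Origin Tyrland qualifies under the Eriesta–Tyrland agreement and 78.47 is covered: preferential rate Free applies instead.
Duty = £249,020.64 × 0% = £0.00.
Total = £0.00 + £37,667.64 + £0.00 = £37,667.64.

£37,667.64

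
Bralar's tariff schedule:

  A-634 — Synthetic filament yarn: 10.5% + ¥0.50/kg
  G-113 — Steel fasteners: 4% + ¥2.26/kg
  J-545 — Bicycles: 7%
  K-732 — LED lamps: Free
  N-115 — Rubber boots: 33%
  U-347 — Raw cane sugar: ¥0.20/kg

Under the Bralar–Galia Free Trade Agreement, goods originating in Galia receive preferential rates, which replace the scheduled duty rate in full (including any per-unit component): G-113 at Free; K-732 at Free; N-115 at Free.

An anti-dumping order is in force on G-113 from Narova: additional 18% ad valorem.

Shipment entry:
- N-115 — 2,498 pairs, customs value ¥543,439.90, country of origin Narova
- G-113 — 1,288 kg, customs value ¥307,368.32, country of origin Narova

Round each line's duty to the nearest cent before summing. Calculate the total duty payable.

¥249,867.08

Line 1 (N-115, Narova, 2,498 pairs, ¥543,439.90):
Base rate for N-115 is 33%.
N-115 has an FTA preferential rate, but origin Narova is not Galia; base rate stands.
Duty = ¥543,439.90 × 33% = ¥179,335.17.
Line 2 (G-113, Narova, 1,288 kg, ¥307,368.32):
Base rate for G-113 is 4% + ¥2.26/kg.
G-113 has an FTA preferential rate, but origin Narova is not Galia; base rate stands.
Additional duty on G-113 from Narova: +18%. Applied ad valorem rate: 4% + 18% = 22%.
Duty = ¥307,368.32 × 22% + 1,288 × ¥2.26 = ¥70,531.91.
Total = ¥179,335.17 + ¥70,531.91 = ¥249,867.08.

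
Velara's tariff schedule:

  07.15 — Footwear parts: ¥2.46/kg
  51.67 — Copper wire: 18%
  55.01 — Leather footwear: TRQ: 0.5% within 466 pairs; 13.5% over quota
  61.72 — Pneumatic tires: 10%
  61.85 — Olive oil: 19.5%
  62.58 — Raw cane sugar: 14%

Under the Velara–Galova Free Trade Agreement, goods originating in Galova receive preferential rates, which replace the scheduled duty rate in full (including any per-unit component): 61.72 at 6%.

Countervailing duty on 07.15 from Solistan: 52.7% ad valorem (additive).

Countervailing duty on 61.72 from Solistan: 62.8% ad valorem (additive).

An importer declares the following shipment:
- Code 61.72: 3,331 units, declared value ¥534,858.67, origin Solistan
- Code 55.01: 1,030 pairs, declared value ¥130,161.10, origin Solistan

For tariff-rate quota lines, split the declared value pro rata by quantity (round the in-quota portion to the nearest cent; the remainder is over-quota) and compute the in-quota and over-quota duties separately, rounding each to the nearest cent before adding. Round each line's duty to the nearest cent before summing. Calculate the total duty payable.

Line 1 (61.72, Solistan, 3,331 units, ¥534,858.67):
Base rate for 61.72 is 10%.
61.72 has an FTA preferential rate, but origin Solistan is not Galova; base rate stands.
Additional duty on 61.72 from Solistan: +62.8%. Applied ad valorem rate: 10% + 62.8% = 72.8%.
Duty = ¥534,858.67 × 72.8% = ¥389,377.11.
Line 2 (55.01, Solistan, 1,030 pairs, ¥130,161.10):
Code 55.01 is under a tariff-rate quota (threshold 466 pairs). In-quota: 466 pairs at 0.5%; over-quota: 564 pairs at 13.5%.
Pro-rata value split: in-quota = ¥130,161.10 × 466/1,030 = ¥58,888.42; over-quota = ¥130,161.10 − ¥58,888.42 = ¥71,272.68.
In-quota duty = ¥58,888.42 × 0.5% = ¥294.44. Over-quota duty = ¥71,272.68 × 13.5% = ¥9,621.81.
Line duty = ¥294.44 + ¥9,621.81 = ¥9,916.25.
Total = ¥389,377.11 + ¥9,916.25 = ¥399,293.36.

¥399,293.36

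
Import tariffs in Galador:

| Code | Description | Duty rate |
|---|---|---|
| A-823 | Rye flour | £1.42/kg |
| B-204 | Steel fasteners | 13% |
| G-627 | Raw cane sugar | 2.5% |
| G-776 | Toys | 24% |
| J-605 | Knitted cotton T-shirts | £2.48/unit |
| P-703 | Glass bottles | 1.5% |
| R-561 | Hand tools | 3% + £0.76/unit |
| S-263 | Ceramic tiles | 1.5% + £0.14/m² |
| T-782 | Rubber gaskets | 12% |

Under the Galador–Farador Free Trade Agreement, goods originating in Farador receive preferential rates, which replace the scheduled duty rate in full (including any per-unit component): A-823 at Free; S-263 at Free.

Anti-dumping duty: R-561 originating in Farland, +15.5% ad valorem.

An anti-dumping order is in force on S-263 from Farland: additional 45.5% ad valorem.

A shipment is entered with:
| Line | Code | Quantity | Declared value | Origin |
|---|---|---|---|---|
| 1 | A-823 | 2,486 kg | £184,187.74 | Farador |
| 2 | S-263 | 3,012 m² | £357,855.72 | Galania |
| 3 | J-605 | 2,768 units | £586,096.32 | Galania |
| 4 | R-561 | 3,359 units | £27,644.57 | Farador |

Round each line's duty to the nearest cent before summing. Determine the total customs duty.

£16,036.34

Line 1 (A-823, Farador, 2,486 kg, £184,187.74):
Base rate for A-823 is £1.42/kg.
Origin Farador qualifies under the Galador–Farador agreement and A-823 is covered: preferential rate Free applies instead.
Duty = £184,187.74 × 0% = £0.00.
Line 2 (S-263, Galania, 3,012 m², £357,855.72):
Base rate for S-263 is 1.5% + £0.14/m².
S-263 has an FTA preferential rate, but origin Galania is not Farador; base rate stands.
The additional-duty order on S-263 targets Farland, not Galania; it does not apply.
Duty = £357,855.72 × 1.5% + 3,012 × £0.14 = £5,789.52.
Line 3 (J-605, Galania, 2,768 units, £586,096.32):
Base rate for J-605 is £2.48/unit.
Duty = 2,768 × £2.48 = £6,864.64.
Line 4 (R-561, Farador, 3,359 units, £27,644.57):
Base rate for R-561 is 3% + £0.76/unit.
Origin Farador is the FTA partner but R-561 is not on the preference list; base rate stands.
The additional-duty order on R-561 targets Farland, not Farador; it does not apply.
Duty = £27,644.57 × 3% + 3,359 × £0.76 = £3,382.18.
Total = £0.00 + £5,789.52 + £6,864.64 + £3,382.18 = £16,036.34.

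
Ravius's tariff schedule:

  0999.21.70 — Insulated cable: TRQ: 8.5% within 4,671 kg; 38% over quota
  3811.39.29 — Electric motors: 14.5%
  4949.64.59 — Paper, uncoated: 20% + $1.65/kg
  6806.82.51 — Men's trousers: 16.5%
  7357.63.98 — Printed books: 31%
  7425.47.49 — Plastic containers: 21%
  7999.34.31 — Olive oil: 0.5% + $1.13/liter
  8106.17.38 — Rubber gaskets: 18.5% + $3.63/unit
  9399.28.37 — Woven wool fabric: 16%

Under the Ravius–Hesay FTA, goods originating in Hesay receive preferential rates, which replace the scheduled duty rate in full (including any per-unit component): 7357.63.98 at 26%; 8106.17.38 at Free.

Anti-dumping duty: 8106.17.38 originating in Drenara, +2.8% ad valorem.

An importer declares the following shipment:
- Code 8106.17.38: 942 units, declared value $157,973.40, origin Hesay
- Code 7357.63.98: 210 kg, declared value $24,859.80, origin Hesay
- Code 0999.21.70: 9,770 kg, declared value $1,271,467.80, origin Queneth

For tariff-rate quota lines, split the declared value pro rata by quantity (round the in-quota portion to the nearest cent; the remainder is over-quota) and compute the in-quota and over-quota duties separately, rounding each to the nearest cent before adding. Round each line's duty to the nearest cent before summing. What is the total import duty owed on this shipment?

$310,295.55

Line 1 (8106.17.38, Hesay, 942 units, $157,973.40):
Base rate for 8106.17.38 is 18.5% + $3.63/unit.
Origin Hesay qualifies under the Ravius–Hesay agreement and 8106.17.38 is covered: preferential rate Free applies instead.
The additional-duty order on 8106.17.38 targets Drenara, not Hesay; it does not apply.
Duty = $157,973.40 × 0% = $0.00.
Line 2 (7357.63.98, Hesay, 210 kg, $24,859.80):
Base rate for 7357.63.98 is 31%.
Origin Hesay qualifies under the Ravius–Hesay agreement and 7357.63.98 is covered: preferential rate 26% applies instead.
Duty = $24,859.80 × 26% = $6,463.55.
Line 3 (0999.21.70, Queneth, 9,770 kg, $1,271,467.80):
Code 0999.21.70 is under a tariff-rate quota (threshold 4,671 kg). In-quota: 4,671 kg at 8.5%; over-quota: 5,099 kg at 38%.
Pro-rata value split: in-quota = $1,271,467.80 × 4,671/9,770 = $607,883.94; over-quota = $1,271,467.80 − $607,883.94 = $663,583.86.
In-quota duty = $607,883.94 × 8.5% = $51,670.13. Over-quota duty = $663,583.86 × 38% = $252,161.87.
Line duty = $51,670.13 + $252,161.87 = $303,832.00.
Total = $0.00 + $6,463.55 + $303,832.00 = $310,295.55.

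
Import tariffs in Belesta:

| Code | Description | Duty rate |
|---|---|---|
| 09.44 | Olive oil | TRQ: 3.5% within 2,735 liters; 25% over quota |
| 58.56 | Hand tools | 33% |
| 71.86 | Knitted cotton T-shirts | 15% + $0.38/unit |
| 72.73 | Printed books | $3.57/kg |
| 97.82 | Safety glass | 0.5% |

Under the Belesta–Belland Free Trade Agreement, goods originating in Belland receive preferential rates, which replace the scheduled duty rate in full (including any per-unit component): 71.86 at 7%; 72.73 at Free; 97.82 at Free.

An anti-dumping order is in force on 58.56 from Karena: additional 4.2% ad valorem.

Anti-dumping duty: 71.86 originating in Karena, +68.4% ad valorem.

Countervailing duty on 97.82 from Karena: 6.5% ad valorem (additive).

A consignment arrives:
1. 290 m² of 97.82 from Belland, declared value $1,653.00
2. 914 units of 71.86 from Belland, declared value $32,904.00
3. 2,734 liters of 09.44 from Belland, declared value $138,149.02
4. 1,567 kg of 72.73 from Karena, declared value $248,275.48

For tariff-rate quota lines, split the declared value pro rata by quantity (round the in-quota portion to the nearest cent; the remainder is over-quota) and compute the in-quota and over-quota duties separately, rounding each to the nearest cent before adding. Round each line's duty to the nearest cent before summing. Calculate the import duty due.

Line 1 (97.82, Belland, 290 m², $1,653.00):
Base rate for 97.82 is 0.5%.
Origin Belland qualifies under the Belesta–Belland agreement and 97.82 is covered: preferential rate Free applies instead.
The additional-duty order on 97.82 targets Karena, not Belland; it does not apply.
Duty = $1,653.00 × 0% = $0.00.
Line 2 (71.86, Belland, 914 units, $32,904.00):
Base rate for 71.86 is 15% + $0.38/unit.
Origin Belland qualifies under the Belesta–Belland agreement and 71.86 is covered: preferential rate 7% applies instead.
The additional-duty order on 71.86 targets Karena, not Belland; it does not apply.
Duty = $32,904.00 × 7% = $2,303.28.
Line 3 (09.44, Belland, 2,734 liters, $138,149.02):
Code 09.44 is under a tariff-rate quota (threshold 2,735 liters). Quantity 2,734 liters is within the quota, so the in-quota rate 3.5% applies to the full value.
Duty = $138,149.02 × 3.5% = $4,835.22.
Line 4 (72.73, Karena, 1,567 kg, $248,275.48):
Base rate for 72.73 is $3.57/kg.
72.73 has an FTA preferential rate, but origin Karena is not Belland; base rate stands.
Duty = 1,567 × $3.57 = $5,594.19.
Total = $0.00 + $2,303.28 + $4,835.22 + $5,594.19 = $12,732.69.

$12,732.69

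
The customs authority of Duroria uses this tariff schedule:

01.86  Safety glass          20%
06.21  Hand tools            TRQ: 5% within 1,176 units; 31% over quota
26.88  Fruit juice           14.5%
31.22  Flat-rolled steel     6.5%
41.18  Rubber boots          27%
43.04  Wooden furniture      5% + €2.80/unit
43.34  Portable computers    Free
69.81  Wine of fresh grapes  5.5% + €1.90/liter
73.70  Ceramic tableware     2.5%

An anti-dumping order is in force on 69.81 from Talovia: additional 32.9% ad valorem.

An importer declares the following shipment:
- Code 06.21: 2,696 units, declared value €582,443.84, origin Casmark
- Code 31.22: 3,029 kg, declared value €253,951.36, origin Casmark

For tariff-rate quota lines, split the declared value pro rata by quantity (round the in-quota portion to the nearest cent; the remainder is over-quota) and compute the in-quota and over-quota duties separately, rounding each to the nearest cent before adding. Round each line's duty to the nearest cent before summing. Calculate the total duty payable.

Line 1 (06.21, Casmark, 2,696 units, €582,443.84):
Code 06.21 is under a tariff-rate quota (threshold 1,176 units). In-quota: 1,176 units at 5%; over-quota: 1,520 units at 31%.
Pro-rata value split: in-quota = €582,443.84 × 1,176/2,696 = €254,063.04; over-quota = €582,443.84 − €254,063.04 = €328,380.80.
In-quota duty = €254,063.04 × 5% = €12,703.15. Over-quota duty = €328,380.80 × 31% = €101,798.05.
Line duty = €12,703.15 + €101,798.05 = €114,501.20.
Line 2 (31.22, Casmark, 3,029 kg, €253,951.36):
Base rate for 31.22 is 6.5%.
Duty = €253,951.36 × 6.5% = €16,506.84.
Total = €114,501.20 + €16,506.84 = €131,008.04.

€131,008.04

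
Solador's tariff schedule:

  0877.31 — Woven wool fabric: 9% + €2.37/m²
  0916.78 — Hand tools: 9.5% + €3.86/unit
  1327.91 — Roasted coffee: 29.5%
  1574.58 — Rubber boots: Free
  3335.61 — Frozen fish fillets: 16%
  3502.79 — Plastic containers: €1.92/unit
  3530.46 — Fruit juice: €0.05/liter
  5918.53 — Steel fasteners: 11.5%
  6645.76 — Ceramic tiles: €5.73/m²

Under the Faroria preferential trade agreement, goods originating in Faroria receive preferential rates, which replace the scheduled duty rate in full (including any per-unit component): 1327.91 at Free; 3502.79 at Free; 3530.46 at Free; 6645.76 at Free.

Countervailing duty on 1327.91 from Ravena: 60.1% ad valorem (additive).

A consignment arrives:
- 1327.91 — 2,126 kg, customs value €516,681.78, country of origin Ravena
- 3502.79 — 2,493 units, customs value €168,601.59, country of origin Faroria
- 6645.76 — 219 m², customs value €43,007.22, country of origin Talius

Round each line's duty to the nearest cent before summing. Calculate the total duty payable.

€464,201.74

Line 1 (1327.91, Ravena, 2,126 kg, €516,681.78):
Base rate for 1327.91 is 29.5%.
1327.91 has an FTA preferential rate, but origin Ravena is not Faroria; base rate stands.
Additional duty on 1327.91 from Ravena: +60.1%. Applied ad valorem rate: 29.5% + 60.1% = 89.6%.
Duty = €516,681.78 × 89.6% = €462,946.87.
Line 2 (3502.79, Faroria, 2,493 units, €168,601.59):
Base rate for 3502.79 is €1.92/unit.
Origin Faroria qualifies under the Solador–Faroria agreement and 3502.79 is covered: preferential rate Free applies instead.
Duty = €168,601.59 × 0% = €0.00.
Line 3 (6645.76, Talius, 219 m², €43,007.22):
Base rate for 6645.76 is €5.73/m².
6645.76 has an FTA preferential rate, but origin Talius is not Faroria; base rate stands.
Duty = 219 × €5.73 = €1,254.87.
Total = €462,946.87 + €0.00 + €1,254.87 = €464,201.74.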